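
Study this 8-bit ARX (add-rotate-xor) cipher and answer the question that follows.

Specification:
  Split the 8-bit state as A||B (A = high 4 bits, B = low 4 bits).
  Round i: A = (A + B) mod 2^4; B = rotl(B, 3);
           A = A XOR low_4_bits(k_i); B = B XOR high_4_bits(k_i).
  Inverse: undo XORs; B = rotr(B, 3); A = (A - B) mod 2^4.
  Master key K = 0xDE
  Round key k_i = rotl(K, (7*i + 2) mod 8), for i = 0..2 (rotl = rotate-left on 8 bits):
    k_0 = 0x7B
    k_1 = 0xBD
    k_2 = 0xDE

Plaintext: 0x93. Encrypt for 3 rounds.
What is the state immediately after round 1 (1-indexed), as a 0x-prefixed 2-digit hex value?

0x7E

s_0 = plaintext = 0x93
s_1 = Round(s_0, k_0) = 0x7E
s_2 = Round(s_1, k_1) = 0x8C
s_3 = Round(s_2, k_2) = 0xAB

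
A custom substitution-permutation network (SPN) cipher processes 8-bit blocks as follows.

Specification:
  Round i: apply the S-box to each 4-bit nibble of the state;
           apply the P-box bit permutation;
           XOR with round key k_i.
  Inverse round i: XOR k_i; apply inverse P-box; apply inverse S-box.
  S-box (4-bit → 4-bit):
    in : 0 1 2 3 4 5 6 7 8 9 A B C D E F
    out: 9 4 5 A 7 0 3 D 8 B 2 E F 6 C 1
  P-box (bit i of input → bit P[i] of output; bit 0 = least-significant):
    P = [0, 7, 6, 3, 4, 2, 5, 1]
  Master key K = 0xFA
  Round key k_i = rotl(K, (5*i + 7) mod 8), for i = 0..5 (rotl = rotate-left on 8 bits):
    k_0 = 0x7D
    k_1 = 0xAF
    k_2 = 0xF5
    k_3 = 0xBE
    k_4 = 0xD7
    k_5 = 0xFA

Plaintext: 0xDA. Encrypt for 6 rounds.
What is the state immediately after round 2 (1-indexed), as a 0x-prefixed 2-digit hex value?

s_0 = plaintext = 0xDA
s_1 = Round(s_0, k_0) = 0xD9
s_2 = Round(s_1, k_1) = 0x02
s_3 = Round(s_2, k_2) = 0xA6
s_4 = Round(s_3, k_3) = 0x3B
s_5 = Round(s_4, k_4) = 0x19
s_6 = Round(s_5, k_5) = 0x53

0x02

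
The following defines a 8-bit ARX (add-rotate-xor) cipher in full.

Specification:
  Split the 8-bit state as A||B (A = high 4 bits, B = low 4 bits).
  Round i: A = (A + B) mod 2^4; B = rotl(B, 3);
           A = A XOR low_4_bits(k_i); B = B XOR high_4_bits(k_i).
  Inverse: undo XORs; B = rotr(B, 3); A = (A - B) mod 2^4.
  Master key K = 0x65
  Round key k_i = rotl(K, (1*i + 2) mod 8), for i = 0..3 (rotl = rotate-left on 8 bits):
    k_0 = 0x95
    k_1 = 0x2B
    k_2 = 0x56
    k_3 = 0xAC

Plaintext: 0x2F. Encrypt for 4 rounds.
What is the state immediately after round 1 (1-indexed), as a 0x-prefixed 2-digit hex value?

s_0 = plaintext = 0x2F
s_1 = Round(s_0, k_0) = 0x46
s_2 = Round(s_1, k_1) = 0x11
s_3 = Round(s_2, k_2) = 0x4D
s_4 = Round(s_3, k_3) = 0xD4

0x46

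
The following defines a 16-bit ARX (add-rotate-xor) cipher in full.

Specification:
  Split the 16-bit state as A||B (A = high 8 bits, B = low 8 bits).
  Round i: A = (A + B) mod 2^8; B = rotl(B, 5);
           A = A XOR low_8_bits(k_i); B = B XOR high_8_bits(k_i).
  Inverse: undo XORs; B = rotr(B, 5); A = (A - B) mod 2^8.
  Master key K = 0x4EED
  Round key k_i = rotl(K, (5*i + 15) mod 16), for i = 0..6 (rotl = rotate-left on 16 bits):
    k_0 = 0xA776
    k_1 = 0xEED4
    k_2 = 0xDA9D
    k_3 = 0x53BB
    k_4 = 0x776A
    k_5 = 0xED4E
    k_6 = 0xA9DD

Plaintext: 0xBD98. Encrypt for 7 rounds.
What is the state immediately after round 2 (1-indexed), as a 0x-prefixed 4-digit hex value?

0x0378

s_0 = plaintext = 0xBD98
s_1 = Round(s_0, k_0) = 0x23B4
s_2 = Round(s_1, k_1) = 0x0378
s_3 = Round(s_2, k_2) = 0xE6D5
s_4 = Round(s_3, k_3) = 0x00E9
s_5 = Round(s_4, k_4) = 0x834A
s_6 = Round(s_5, k_5) = 0x83A4
s_7 = Round(s_6, k_6) = 0xFA3D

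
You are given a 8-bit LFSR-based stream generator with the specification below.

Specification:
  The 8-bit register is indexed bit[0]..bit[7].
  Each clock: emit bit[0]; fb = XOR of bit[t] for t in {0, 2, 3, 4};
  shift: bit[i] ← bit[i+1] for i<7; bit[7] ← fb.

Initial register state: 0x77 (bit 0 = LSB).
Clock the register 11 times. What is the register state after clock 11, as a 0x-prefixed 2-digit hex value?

reg_0 = 0x77
clock 1: out=1, reg = 0xBB
clock 2: out=1, reg = 0xDD
clock 3: out=1, reg = 0x6E
clock 4: out=0, reg = 0x37
clock 5: out=1, reg = 0x9B
clock 6: out=1, reg = 0xCD
clock 7: out=1, reg = 0xE6
clock 8: out=0, reg = 0xF3
clock 9: out=1, reg = 0x79
clock 10: out=1, reg = 0xBC
clock 11: out=0, reg = 0xDE

0xDE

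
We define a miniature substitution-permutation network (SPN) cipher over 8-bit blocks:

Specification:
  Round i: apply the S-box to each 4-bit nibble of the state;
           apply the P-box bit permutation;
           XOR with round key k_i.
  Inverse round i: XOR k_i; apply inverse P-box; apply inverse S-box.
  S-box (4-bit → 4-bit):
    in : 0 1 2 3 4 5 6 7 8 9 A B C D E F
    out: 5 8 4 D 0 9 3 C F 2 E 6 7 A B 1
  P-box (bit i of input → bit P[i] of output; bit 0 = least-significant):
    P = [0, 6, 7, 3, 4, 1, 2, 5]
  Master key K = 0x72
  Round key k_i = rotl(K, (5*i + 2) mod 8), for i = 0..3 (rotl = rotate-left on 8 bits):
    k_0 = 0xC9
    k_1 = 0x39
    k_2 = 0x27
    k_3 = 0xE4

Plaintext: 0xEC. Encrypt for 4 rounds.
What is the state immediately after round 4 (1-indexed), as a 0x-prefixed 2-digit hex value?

s_0 = plaintext = 0xEC
s_1 = Round(s_0, k_0) = 0x3A
s_2 = Round(s_1, k_1) = 0xC5
s_3 = Round(s_2, k_2) = 0x38
s_4 = Round(s_3, k_3) = 0x19

0x19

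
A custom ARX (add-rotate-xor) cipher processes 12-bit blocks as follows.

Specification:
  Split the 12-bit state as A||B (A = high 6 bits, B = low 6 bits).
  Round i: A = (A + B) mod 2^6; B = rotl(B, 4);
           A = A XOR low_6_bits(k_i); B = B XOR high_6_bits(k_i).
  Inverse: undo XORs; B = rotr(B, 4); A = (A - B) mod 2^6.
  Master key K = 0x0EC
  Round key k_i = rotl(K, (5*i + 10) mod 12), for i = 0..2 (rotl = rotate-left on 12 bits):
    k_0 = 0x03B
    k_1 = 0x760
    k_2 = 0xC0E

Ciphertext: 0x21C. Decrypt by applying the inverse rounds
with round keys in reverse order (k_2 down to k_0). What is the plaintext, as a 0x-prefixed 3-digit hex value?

s_0 = ciphertext = 0x21C
s_1 = InvRound(s_0, k_2) = 0x532
s_2 = InvRound(s_1, k_1) = 0xDBE
s_3 = InvRound(s_2, k_0) = 0x4BB

0x4BB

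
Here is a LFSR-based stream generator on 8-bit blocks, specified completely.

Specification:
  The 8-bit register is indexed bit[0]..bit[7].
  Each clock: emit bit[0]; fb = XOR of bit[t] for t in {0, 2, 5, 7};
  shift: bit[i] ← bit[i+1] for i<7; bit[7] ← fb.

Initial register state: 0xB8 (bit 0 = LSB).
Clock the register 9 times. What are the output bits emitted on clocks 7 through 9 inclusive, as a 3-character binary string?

reg_0 = 0xB8
clock 1: out=0, reg = 0x5C
clock 2: out=0, reg = 0xAE
clock 3: out=0, reg = 0xD7
clock 4: out=1, reg = 0xEB
clock 5: out=1, reg = 0xF5
clock 6: out=1, reg = 0x7A
clock 7: out=0, reg = 0xBD
clock 8: out=1, reg = 0x5E
clock 9: out=0, reg = 0xAF

010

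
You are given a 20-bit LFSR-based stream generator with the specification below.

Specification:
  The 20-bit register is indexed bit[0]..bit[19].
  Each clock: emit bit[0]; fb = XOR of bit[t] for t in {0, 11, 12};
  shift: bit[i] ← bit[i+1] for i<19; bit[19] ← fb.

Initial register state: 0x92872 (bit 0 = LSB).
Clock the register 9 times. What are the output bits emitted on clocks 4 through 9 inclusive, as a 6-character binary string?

reg_0 = 0x92872
clock 1: out=0, reg = 0xC9439
clock 2: out=1, reg = 0x64A1C
clock 3: out=0, reg = 0xB250E
clock 4: out=0, reg = 0x59287
clock 5: out=1, reg = 0x2C943
clock 6: out=1, reg = 0x164A1
clock 7: out=1, reg = 0x8B250
clock 8: out=0, reg = 0xC5928
clock 9: out=0, reg = 0x62C94

011100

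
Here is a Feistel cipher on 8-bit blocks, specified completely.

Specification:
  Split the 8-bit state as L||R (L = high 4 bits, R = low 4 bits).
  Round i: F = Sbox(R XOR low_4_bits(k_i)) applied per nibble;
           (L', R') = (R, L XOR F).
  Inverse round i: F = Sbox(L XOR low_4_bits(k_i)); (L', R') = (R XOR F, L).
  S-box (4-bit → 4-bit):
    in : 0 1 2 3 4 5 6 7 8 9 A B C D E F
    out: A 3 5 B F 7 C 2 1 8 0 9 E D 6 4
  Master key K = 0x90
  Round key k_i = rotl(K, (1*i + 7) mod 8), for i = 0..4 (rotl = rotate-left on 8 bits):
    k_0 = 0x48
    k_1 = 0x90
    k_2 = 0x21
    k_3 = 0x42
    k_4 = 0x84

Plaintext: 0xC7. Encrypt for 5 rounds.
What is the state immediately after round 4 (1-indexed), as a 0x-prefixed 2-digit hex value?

s_0 = plaintext = 0xC7
s_1 = Round(s_0, k_0) = 0x78
s_2 = Round(s_1, k_1) = 0x86
s_3 = Round(s_2, k_2) = 0x6A
s_4 = Round(s_3, k_3) = 0xA7
s_5 = Round(s_4, k_4) = 0x71

0xA7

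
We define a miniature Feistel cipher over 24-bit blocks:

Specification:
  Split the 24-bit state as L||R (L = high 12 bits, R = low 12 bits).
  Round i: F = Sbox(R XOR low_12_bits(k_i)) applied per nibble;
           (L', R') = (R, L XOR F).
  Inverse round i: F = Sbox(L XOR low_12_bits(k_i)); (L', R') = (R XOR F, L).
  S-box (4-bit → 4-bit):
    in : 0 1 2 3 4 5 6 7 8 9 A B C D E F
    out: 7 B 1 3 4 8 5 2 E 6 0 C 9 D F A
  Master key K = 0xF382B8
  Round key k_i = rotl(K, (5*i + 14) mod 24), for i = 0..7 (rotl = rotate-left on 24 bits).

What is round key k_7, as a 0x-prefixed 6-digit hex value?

K = 0xF382B8
k_0 = rotl(K, (5*0+14) mod 24) = rotl(K, 14) = 0xAE3CE0
k_1 = rotl(K, (5*1+14) mod 24) = rotl(K, 19) = 0xC79C15
k_2 = rotl(K, (5*2+14) mod 24) = rotl(K, 0) = 0xF382B8
k_3 = rotl(K, (5*3+14) mod 24) = rotl(K, 5) = 0x70571E
k_4 = rotl(K, (5*4+14) mod 24) = rotl(K, 10) = 0x0AE3CE
k_5 = rotl(K, (5*5+14) mod 24) = rotl(K, 15) = 0x5C79C1
k_6 = rotl(K, (5*6+14) mod 24) = rotl(K, 20) = 0x8F382B
k_7 = rotl(K, (5*7+14) mod 24) = rotl(K, 1) = 0xE70571

0xE70571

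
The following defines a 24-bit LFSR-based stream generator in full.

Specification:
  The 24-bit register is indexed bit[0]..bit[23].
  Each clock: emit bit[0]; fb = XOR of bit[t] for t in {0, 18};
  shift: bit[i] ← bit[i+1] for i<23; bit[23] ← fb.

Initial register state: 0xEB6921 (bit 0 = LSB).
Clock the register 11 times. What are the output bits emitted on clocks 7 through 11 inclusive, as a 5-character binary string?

reg_0 = 0xEB6921
clock 1: out=1, reg = 0xF5B490
clock 2: out=0, reg = 0xFADA48
clock 3: out=0, reg = 0x7D6D24
clock 4: out=0, reg = 0xBEB692
clock 5: out=0, reg = 0xDF5B49
clock 6: out=1, reg = 0x6FADA4
clock 7: out=0, reg = 0xB7D6D2
clock 8: out=0, reg = 0xDBEB69
clock 9: out=1, reg = 0xEDF5B4
clock 10: out=0, reg = 0xF6FADA
clock 11: out=0, reg = 0xFB7D6D

00100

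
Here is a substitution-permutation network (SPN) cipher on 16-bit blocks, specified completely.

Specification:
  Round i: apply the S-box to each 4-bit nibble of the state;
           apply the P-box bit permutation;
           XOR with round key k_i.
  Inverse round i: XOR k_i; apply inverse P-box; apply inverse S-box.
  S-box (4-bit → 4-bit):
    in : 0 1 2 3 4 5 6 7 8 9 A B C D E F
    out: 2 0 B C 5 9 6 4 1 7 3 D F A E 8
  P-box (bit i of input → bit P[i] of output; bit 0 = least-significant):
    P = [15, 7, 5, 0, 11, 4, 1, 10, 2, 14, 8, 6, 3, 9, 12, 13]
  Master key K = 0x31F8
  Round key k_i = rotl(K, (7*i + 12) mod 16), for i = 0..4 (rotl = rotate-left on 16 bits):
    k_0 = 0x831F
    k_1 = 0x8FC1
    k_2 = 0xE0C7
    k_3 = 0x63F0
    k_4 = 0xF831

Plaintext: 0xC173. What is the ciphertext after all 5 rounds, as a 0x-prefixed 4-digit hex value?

0xECDA

s_0 = plaintext = 0xC173
s_1 = Round(s_0, k_0) = 0xB134
s_2 = Round(s_1, k_1) = 0x3BEB
s_3 = Round(s_2, k_2) = 0x55B0
s_4 = Round(s_3, k_3) = 0x4F3E
s_5 = Round(s_4, k_4) = 0xECDA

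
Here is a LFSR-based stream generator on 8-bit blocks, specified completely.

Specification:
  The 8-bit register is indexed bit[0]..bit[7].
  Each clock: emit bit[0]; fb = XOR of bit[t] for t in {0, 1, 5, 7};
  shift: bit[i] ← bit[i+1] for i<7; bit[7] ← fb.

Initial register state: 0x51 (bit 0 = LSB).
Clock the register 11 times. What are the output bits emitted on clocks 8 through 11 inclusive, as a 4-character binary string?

reg_0 = 0x51
clock 1: out=1, reg = 0xA8
clock 2: out=0, reg = 0x54
clock 3: out=0, reg = 0x2A
clock 4: out=0, reg = 0x15
clock 5: out=1, reg = 0x8A
clock 6: out=0, reg = 0x45
clock 7: out=1, reg = 0xA2
clock 8: out=0, reg = 0xD1
clock 9: out=1, reg = 0x68
clock 10: out=0, reg = 0xB4
clock 11: out=0, reg = 0x5A

0100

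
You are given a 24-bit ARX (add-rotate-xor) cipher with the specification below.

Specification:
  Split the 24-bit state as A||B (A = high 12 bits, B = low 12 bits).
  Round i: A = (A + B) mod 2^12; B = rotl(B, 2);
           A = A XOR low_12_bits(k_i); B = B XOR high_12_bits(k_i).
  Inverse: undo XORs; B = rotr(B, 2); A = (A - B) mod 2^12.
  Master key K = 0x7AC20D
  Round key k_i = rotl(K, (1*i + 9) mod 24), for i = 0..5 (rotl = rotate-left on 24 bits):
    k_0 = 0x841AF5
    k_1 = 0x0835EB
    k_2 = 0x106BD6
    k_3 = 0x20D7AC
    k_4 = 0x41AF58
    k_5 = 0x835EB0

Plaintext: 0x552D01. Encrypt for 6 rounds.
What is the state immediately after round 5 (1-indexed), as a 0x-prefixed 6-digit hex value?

s_0 = plaintext = 0x552D01
s_1 = Round(s_0, k_0) = 0x8A6C46
s_2 = Round(s_1, k_1) = 0x107198
s_3 = Round(s_2, k_2) = 0x949766
s_4 = Round(s_3, k_3) = 0x703F94
s_5 = Round(s_4, k_4) = 0x9CFA49
s_6 = Round(s_5, k_5) = 0xAA8113

0x9CFA49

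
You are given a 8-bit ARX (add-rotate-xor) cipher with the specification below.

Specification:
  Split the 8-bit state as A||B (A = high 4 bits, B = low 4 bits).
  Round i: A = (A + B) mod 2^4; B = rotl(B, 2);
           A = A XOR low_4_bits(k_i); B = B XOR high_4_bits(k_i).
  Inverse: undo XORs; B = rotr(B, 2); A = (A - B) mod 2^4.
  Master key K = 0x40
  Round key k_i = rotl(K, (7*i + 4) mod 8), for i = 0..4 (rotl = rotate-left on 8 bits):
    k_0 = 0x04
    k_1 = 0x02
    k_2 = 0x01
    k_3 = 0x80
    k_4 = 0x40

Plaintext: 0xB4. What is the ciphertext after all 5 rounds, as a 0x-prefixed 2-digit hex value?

0x07

s_0 = plaintext = 0xB4
s_1 = Round(s_0, k_0) = 0xB1
s_2 = Round(s_1, k_1) = 0xE4
s_3 = Round(s_2, k_2) = 0x31
s_4 = Round(s_3, k_3) = 0x4C
s_5 = Round(s_4, k_4) = 0x07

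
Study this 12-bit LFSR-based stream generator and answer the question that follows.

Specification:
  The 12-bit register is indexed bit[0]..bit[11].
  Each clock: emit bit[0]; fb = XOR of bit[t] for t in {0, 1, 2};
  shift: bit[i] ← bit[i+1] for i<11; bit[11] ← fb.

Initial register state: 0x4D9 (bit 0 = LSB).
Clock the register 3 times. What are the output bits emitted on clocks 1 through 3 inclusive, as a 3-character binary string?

100

reg_0 = 0x4D9
clock 1: out=1, reg = 0xA6C
clock 2: out=0, reg = 0xD36
clock 3: out=0, reg = 0x69B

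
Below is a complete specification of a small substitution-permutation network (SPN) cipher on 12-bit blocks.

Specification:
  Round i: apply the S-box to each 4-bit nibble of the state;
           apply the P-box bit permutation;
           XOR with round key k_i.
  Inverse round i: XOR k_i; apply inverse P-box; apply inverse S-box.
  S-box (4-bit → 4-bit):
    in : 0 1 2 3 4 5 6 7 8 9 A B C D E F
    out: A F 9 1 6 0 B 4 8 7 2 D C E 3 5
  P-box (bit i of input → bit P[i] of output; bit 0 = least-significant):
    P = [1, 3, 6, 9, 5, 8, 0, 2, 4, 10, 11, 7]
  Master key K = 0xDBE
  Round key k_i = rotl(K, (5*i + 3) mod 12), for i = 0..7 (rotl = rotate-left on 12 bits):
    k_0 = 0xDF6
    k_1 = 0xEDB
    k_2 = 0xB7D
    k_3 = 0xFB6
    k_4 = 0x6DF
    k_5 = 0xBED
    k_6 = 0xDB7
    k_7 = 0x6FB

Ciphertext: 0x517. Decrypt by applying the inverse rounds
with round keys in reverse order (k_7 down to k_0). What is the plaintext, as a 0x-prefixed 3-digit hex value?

0x4C4

s_0 = ciphertext = 0x517
s_1 = InvRound(s_0, k_7) = 0x86D
s_2 = InvRound(s_1, k_6) = 0x6A9
s_3 = InvRound(s_2, k_5) = 0x407
s_4 = InvRound(s_3, k_4) = 0x25D
s_5 = InvRound(s_4, k_3) = 0xD99
s_6 = InvRound(s_5, k_2) = 0x02C
s_7 = InvRound(s_6, k_1) = 0x1BB
s_8 = InvRound(s_7, k_0) = 0x4C4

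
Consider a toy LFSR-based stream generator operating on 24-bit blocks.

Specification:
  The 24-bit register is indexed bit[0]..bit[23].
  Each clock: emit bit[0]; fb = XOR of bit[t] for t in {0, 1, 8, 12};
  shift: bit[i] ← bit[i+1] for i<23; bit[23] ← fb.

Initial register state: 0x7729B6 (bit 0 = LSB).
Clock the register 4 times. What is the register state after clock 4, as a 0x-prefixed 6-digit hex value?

0x67729B

reg_0 = 0x7729B6
clock 1: out=0, reg = 0x3B94DB
clock 2: out=1, reg = 0x9DCA6D
clock 3: out=1, reg = 0xCEE536
clock 4: out=0, reg = 0x67729B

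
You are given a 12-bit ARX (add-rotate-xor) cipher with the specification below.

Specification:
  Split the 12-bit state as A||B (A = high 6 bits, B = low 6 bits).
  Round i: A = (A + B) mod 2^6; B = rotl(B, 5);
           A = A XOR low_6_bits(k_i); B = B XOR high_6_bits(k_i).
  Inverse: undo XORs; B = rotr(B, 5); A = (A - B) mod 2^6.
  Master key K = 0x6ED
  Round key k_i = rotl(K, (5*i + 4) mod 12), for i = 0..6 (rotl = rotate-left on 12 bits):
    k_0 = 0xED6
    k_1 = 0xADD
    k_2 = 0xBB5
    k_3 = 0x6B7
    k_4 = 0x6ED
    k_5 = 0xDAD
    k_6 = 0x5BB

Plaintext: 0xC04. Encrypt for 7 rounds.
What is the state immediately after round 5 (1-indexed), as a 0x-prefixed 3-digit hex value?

0xFC7

s_0 = plaintext = 0xC04
s_1 = Round(s_0, k_0) = 0x8B9
s_2 = Round(s_1, k_1) = 0x197
s_3 = Round(s_2, k_2) = 0xA05
s_4 = Round(s_3, k_3) = 0x6B8
s_5 = Round(s_4, k_4) = 0xFC7
s_6 = Round(s_5, k_5) = 0xAD5
s_7 = Round(s_6, k_6) = 0xEFC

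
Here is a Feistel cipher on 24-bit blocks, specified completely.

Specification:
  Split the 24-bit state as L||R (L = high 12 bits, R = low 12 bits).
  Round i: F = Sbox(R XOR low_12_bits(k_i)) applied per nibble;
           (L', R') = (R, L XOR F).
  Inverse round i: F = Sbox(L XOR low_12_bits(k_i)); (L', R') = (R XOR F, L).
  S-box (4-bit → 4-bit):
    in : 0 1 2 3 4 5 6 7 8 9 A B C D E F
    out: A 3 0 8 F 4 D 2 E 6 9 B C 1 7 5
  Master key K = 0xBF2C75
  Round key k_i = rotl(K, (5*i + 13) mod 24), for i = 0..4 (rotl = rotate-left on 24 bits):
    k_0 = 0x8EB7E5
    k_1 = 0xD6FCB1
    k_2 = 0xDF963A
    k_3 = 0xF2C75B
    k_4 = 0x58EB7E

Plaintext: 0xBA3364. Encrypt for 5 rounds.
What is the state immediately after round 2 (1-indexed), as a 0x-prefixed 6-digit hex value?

0x440D37

s_0 = plaintext = 0xBA3364
s_1 = Round(s_0, k_0) = 0x364440
s_2 = Round(s_1, k_1) = 0x440D37
s_3 = Round(s_2, k_2) = 0xD37FE1
s_4 = Round(s_3, k_3) = 0xFE138E
s_5 = Round(s_4, k_4) = 0x38E1BB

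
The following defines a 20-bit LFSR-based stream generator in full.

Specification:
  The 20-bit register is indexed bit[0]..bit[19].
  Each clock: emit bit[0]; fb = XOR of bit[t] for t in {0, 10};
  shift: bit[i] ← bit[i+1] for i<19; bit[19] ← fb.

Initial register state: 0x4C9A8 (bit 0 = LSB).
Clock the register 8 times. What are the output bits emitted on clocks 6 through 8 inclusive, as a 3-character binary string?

reg_0 = 0x4C9A8
clock 1: out=0, reg = 0x264D4
clock 2: out=0, reg = 0x9326A
clock 3: out=0, reg = 0x49935
clock 4: out=1, reg = 0xA4C9A
clock 5: out=0, reg = 0xD264D
clock 6: out=1, reg = 0x69326
clock 7: out=0, reg = 0x34993
clock 8: out=1, reg = 0x9A4C9

101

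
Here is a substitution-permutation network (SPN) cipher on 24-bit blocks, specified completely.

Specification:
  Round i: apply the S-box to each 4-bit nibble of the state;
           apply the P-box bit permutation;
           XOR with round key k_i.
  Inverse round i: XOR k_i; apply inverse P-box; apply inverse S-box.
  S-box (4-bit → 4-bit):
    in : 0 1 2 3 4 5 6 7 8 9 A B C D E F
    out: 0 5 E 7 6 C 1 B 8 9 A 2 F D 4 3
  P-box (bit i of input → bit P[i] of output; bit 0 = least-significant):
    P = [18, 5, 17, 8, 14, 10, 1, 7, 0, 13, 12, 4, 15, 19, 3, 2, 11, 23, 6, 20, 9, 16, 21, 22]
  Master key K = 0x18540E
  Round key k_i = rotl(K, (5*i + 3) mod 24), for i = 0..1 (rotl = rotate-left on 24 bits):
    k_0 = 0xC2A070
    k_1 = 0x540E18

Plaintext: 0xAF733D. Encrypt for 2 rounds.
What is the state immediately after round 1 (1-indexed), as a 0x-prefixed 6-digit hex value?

s_0 = plaintext = 0xAF733D
s_1 = Round(s_0, k_0) = 0x0D5D77
s_2 = Round(s_1, k_1) = 0x4053E5

0x0D5D77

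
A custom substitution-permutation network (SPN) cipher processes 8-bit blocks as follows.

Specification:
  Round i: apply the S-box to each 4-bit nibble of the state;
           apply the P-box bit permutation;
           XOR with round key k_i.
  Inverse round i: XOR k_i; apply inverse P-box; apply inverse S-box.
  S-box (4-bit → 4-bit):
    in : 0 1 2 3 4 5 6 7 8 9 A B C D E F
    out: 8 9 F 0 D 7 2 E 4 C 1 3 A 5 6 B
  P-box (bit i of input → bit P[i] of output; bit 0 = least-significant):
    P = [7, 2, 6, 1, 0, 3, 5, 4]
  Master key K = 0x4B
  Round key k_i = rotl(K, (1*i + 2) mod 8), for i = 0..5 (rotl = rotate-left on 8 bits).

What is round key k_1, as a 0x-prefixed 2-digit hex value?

K = 0x4B
k_0 = rotl(K, (1*0+2) mod 8) = rotl(K, 2) = 0x2D
k_1 = rotl(K, (1*1+2) mod 8) = rotl(K, 3) = 0x5A

0x5A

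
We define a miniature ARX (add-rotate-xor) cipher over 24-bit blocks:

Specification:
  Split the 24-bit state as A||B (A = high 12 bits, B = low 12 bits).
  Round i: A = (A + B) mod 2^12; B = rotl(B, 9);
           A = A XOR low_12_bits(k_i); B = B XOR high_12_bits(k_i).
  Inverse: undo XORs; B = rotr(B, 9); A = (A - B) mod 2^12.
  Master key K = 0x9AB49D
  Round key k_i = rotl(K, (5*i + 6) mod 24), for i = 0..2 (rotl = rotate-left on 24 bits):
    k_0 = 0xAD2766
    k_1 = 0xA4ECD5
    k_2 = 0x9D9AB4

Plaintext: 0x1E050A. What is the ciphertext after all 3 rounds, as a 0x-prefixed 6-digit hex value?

0xA1E869

s_0 = plaintext = 0x1E050A
s_1 = Round(s_0, k_0) = 0x18CE73
s_2 = Round(s_1, k_1) = 0x32AD80
s_3 = Round(s_2, k_2) = 0xA1E869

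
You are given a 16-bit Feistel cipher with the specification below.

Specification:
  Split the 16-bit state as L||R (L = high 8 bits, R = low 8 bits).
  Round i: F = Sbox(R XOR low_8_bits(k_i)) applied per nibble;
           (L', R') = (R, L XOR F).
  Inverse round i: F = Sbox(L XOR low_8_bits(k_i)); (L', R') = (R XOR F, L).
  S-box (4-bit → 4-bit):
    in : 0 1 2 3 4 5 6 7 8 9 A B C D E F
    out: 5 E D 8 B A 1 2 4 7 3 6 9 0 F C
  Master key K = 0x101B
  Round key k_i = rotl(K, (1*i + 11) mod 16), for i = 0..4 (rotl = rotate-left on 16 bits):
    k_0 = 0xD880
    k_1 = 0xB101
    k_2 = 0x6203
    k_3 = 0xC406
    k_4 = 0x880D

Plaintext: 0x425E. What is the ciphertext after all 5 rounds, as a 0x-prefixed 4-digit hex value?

s_0 = plaintext = 0x425E
s_1 = Round(s_0, k_0) = 0x5E4D
s_2 = Round(s_1, k_1) = 0x4DE7
s_3 = Round(s_2, k_2) = 0xE7B6
s_4 = Round(s_3, k_3) = 0xB682
s_5 = Round(s_4, k_4) = 0x82FA

0x82FA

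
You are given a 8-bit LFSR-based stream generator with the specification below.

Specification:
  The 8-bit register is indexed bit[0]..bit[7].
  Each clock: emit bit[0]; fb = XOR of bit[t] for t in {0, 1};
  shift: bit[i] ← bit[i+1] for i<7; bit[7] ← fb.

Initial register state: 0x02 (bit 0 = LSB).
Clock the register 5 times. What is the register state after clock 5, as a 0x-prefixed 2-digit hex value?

0x18

reg_0 = 0x02
clock 1: out=0, reg = 0x81
clock 2: out=1, reg = 0xC0
clock 3: out=0, reg = 0x60
clock 4: out=0, reg = 0x30
clock 5: out=0, reg = 0x18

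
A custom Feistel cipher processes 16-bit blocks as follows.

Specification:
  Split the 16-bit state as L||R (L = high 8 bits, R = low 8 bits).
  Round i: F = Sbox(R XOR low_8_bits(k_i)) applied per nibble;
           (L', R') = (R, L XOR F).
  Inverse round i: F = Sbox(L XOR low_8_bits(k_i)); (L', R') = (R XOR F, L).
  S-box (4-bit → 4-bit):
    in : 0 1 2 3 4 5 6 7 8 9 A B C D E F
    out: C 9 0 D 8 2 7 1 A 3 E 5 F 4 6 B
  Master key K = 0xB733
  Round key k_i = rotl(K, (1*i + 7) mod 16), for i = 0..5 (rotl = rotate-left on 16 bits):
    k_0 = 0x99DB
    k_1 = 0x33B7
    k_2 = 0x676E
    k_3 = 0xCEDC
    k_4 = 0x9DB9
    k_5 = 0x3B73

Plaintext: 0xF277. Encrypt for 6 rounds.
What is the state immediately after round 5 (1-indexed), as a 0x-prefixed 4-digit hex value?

s_0 = plaintext = 0xF277
s_1 = Round(s_0, k_0) = 0x771D
s_2 = Round(s_1, k_1) = 0x1D99
s_3 = Round(s_2, k_2) = 0x99AC
s_4 = Round(s_3, k_3) = 0xAC85
s_5 = Round(s_4, k_4) = 0x8573
s_6 = Round(s_5, k_5) = 0x7349

0x8573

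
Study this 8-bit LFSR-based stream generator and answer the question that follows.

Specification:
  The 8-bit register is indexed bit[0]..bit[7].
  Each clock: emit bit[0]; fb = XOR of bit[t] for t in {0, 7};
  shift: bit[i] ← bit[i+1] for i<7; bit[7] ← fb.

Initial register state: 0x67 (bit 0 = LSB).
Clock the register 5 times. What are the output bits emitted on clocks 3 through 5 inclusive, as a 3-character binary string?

reg_0 = 0x67
clock 1: out=1, reg = 0xB3
clock 2: out=1, reg = 0x59
clock 3: out=1, reg = 0xAC
clock 4: out=0, reg = 0xD6
clock 5: out=0, reg = 0xEB

100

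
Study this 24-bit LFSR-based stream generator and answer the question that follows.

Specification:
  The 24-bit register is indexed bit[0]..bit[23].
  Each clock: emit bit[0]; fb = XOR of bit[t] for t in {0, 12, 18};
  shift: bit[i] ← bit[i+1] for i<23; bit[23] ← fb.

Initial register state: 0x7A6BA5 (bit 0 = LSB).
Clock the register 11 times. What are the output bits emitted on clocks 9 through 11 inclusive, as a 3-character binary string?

reg_0 = 0x7A6BA5
clock 1: out=1, reg = 0xBD35D2
clock 2: out=0, reg = 0x5E9AE9
clock 3: out=1, reg = 0xAF4D74
clock 4: out=0, reg = 0xD7A6BA
clock 5: out=0, reg = 0xEBD35D
clock 6: out=1, reg = 0x75E9AE
clock 7: out=0, reg = 0xBAF4D7
clock 8: out=1, reg = 0x5D7A6B
clock 9: out=1, reg = 0xAEBD35
clock 10: out=1, reg = 0xD75E9A
clock 11: out=0, reg = 0x6BAF4D

110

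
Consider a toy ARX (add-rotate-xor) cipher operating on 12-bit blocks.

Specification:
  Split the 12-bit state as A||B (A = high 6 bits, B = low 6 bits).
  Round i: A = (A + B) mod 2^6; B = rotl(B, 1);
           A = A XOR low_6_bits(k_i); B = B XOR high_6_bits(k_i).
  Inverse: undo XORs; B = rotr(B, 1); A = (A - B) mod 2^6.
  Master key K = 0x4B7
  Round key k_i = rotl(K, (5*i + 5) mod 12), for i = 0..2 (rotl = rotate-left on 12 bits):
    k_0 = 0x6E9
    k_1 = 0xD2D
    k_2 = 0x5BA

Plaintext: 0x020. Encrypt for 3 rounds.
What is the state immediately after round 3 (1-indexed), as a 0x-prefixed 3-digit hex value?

0xD16

s_0 = plaintext = 0x020
s_1 = Round(s_0, k_0) = 0x25A
s_2 = Round(s_1, k_1) = 0x380
s_3 = Round(s_2, k_2) = 0xD16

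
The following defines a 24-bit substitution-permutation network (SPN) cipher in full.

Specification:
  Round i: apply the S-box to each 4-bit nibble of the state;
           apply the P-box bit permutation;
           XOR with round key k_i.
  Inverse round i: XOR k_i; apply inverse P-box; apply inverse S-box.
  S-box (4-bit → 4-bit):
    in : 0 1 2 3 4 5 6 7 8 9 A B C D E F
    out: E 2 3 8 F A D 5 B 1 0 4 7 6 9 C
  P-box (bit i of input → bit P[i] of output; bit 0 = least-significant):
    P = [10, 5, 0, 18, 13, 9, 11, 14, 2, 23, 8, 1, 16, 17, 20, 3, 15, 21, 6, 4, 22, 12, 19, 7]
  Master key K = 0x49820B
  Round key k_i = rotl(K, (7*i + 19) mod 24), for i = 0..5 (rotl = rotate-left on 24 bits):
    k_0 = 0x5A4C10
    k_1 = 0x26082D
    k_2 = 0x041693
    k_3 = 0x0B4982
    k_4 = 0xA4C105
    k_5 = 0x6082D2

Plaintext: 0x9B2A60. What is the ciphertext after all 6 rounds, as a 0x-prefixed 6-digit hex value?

0x23F59E

s_0 = plaintext = 0x9B2A60
s_1 = Round(s_0, k_0) = 0x1D2471
s_2 = Round(s_1, k_1) = 0x85314B
s_3 = Round(s_2, k_2) = 0xE46C0A
s_4 = Round(s_3, k_3) = 0xFA825E
s_5 = Round(s_4, k_4) = 0x2B8789
s_6 = Round(s_5, k_5) = 0x23F59E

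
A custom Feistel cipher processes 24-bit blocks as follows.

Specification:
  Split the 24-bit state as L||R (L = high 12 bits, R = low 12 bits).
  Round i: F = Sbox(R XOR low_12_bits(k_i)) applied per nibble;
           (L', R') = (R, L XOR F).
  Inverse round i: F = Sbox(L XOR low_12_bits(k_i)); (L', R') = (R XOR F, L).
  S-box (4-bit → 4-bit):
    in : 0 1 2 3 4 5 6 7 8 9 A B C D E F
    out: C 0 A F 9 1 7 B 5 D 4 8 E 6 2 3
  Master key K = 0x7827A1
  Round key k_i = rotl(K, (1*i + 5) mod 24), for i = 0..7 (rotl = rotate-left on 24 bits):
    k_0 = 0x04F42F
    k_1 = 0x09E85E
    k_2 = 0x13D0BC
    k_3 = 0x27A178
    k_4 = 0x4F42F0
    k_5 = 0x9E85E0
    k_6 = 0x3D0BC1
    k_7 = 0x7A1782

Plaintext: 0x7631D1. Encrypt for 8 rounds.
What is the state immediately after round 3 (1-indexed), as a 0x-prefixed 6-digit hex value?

0x312913

s_0 = plaintext = 0x7631D1
s_1 = Round(s_0, k_0) = 0x1D1651
s_2 = Round(s_1, k_1) = 0x651312
s_3 = Round(s_2, k_2) = 0x312913
s_4 = Round(s_3, k_3) = 0x91366A
s_5 = Round(s_4, k_4) = 0x66A0C7
s_6 = Round(s_5, k_5) = 0x0C77C1
s_7 = Round(s_6, k_6) = 0x7C1E0B
s_8 = Round(s_7, k_7) = 0xE0BA9C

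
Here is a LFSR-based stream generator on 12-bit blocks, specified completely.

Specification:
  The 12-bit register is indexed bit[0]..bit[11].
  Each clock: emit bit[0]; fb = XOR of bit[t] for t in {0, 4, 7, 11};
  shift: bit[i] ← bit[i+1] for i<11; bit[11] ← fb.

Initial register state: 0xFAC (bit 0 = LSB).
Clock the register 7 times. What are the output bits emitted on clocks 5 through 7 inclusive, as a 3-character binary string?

010

reg_0 = 0xFAC
clock 1: out=0, reg = 0x7D6
clock 2: out=0, reg = 0x3EB
clock 3: out=1, reg = 0x1F5
clock 4: out=1, reg = 0x8FA
clock 5: out=0, reg = 0xC7D
clock 6: out=1, reg = 0xE3E
clock 7: out=0, reg = 0x71F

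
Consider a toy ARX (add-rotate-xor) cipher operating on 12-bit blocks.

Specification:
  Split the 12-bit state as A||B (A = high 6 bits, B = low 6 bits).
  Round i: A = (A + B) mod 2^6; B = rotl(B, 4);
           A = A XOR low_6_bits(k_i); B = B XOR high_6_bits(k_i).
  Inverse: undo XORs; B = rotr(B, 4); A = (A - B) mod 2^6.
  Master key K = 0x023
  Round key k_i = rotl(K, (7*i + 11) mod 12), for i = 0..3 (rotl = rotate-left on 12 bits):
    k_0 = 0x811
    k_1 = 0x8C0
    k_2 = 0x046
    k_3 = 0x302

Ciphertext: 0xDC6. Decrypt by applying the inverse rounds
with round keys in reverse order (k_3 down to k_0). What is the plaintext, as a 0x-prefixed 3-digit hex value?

s_0 = ciphertext = 0xDC6
s_1 = InvRound(s_0, k_3) = 0x368
s_2 = InvRound(s_1, k_2) = 0x966
s_3 = InvRound(s_2, k_1) = 0x454
s_4 = InvRound(s_3, k_0) = 0xB53

0xB53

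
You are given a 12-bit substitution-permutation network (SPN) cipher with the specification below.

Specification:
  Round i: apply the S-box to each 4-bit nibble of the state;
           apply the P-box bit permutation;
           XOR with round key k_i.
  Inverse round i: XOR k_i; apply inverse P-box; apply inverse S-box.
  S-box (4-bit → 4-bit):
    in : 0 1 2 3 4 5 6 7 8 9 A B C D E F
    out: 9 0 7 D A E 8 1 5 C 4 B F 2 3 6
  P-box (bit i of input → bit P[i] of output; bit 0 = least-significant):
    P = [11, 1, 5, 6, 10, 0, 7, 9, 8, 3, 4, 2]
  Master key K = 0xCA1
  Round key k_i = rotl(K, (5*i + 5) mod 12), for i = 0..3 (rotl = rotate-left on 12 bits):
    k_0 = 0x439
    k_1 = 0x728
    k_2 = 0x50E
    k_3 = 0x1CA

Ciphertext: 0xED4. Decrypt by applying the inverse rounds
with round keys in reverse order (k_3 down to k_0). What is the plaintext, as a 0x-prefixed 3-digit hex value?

0x0A5

s_0 = ciphertext = 0xED4
s_1 = InvRound(s_0, k_3) = 0xC0E
s_2 = InvRound(s_1, k_2) = 0x717
s_3 = InvRound(s_2, k_1) = 0x5DF
s_4 = InvRound(s_3, k_0) = 0x0A5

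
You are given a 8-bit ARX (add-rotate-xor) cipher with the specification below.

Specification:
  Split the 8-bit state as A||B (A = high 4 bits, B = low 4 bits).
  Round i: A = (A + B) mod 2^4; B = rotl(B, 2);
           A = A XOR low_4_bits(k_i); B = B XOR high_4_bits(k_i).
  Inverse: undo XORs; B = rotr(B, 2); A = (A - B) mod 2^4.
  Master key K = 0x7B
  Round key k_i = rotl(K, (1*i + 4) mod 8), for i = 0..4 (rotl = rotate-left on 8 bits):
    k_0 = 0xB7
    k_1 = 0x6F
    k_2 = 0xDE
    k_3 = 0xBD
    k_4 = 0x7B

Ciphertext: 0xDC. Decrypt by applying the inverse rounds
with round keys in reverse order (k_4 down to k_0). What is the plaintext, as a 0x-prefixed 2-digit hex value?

0xBA

s_0 = ciphertext = 0xDC
s_1 = InvRound(s_0, k_4) = 0x8E
s_2 = InvRound(s_1, k_3) = 0x05
s_3 = InvRound(s_2, k_2) = 0xC2
s_4 = InvRound(s_3, k_1) = 0x21
s_5 = InvRound(s_4, k_0) = 0xBA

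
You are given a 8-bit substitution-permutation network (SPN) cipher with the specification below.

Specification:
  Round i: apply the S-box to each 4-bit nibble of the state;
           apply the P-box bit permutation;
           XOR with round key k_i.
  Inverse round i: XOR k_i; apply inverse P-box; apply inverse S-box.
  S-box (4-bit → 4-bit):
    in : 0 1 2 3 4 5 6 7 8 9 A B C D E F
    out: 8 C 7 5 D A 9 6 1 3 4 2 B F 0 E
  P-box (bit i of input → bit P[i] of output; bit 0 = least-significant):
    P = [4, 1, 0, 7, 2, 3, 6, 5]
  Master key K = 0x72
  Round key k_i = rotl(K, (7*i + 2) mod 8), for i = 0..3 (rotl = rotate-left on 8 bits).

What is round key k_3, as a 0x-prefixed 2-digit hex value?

0x39

K = 0x72
k_0 = rotl(K, (7*0+2) mod 8) = rotl(K, 2) = 0xC9
k_1 = rotl(K, (7*1+2) mod 8) = rotl(K, 1) = 0xE4
k_2 = rotl(K, (7*2+2) mod 8) = rotl(K, 0) = 0x72
k_3 = rotl(K, (7*3+2) mod 8) = rotl(K, 7) = 0x39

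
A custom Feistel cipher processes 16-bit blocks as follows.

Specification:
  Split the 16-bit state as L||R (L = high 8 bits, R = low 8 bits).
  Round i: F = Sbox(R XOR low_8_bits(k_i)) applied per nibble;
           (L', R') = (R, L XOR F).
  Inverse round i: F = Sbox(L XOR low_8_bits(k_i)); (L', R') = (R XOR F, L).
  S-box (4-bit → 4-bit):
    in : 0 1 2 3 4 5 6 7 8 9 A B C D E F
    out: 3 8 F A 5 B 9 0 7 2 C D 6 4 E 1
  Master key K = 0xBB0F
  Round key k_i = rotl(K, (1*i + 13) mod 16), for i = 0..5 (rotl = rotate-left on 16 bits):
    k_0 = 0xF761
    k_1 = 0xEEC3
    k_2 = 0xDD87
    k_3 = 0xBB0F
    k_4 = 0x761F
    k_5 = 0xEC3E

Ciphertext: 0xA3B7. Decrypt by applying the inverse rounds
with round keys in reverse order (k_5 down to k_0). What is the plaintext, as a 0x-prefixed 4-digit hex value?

s_0 = ciphertext = 0xA3B7
s_1 = InvRound(s_0, k_5) = 0x93A3
s_2 = InvRound(s_1, k_4) = 0xD593
s_3 = InvRound(s_2, k_3) = 0xDFD5
s_4 = InvRound(s_3, k_2) = 0x62DF
s_5 = InvRound(s_4, k_1) = 0x1762
s_6 = InvRound(s_5, k_0) = 0x6B17

0x6B17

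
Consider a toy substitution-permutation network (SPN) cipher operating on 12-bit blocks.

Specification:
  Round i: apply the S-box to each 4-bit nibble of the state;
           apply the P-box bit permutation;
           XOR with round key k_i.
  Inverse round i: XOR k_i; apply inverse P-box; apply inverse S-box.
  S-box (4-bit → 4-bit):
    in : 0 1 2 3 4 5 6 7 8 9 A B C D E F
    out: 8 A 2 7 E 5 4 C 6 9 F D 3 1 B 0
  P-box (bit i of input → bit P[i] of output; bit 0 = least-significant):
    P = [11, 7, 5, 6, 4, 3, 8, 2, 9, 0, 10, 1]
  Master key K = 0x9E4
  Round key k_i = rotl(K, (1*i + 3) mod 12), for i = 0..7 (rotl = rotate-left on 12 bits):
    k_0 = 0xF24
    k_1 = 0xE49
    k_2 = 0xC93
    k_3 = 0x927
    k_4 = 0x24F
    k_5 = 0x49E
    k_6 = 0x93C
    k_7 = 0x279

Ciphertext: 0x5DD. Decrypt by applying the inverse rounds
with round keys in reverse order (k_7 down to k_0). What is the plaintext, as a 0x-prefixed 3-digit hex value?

0x0BC

s_0 = ciphertext = 0x5DD
s_1 = InvRound(s_0, k_7) = 0x578
s_2 = InvRound(s_1, k_6) = 0x609
s_3 = InvRound(s_2, k_5) = 0xE92
s_4 = InvRound(s_3, k_4) = 0x8EE
s_5 = InvRound(s_4, k_3) = 0x281
s_6 = InvRound(s_5, k_2) = 0xBDD
s_7 = InvRound(s_6, k_1) = 0x6B2
s_8 = InvRound(s_7, k_0) = 0x0BC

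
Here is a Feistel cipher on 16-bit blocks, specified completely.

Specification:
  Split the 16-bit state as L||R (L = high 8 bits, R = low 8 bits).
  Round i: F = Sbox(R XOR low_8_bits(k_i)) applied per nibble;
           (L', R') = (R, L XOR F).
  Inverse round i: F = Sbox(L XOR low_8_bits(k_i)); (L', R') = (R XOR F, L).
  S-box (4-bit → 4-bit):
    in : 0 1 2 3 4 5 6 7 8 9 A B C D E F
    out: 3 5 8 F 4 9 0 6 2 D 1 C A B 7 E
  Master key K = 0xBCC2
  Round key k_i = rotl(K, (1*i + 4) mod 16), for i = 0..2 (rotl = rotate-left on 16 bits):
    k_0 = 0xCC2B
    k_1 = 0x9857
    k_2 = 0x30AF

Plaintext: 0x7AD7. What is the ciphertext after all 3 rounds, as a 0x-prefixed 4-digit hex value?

s_0 = plaintext = 0x7AD7
s_1 = Round(s_0, k_0) = 0xD790
s_2 = Round(s_1, k_1) = 0x9071
s_3 = Round(s_2, k_2) = 0x7127

0x7127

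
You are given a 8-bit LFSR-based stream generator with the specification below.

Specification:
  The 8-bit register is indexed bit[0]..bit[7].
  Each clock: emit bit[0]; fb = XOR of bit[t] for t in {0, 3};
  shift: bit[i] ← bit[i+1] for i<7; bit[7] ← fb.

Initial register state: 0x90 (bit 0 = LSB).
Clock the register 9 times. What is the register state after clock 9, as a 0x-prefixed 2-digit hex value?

reg_0 = 0x90
clock 1: out=0, reg = 0x48
clock 2: out=0, reg = 0xA4
clock 3: out=0, reg = 0x52
clock 4: out=0, reg = 0x29
clock 5: out=1, reg = 0x14
clock 6: out=0, reg = 0x0A
clock 7: out=0, reg = 0x85
clock 8: out=1, reg = 0xC2
clock 9: out=0, reg = 0x61

0x61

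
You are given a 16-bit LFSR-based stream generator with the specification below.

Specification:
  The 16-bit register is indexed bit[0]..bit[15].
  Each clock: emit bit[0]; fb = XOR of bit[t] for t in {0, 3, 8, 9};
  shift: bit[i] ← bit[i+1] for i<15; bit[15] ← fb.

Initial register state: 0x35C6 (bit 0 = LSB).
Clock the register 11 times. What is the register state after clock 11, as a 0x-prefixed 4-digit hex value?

0x5A26

reg_0 = 0x35C6
clock 1: out=0, reg = 0x9AE3
clock 2: out=1, reg = 0x4D71
clock 3: out=1, reg = 0x26B8
clock 4: out=0, reg = 0x135C
clock 5: out=0, reg = 0x89AE
clock 6: out=0, reg = 0x44D7
clock 7: out=1, reg = 0xA26B
clock 8: out=1, reg = 0xD135
clock 9: out=1, reg = 0x689A
clock 10: out=0, reg = 0xB44D
clock 11: out=1, reg = 0x5A26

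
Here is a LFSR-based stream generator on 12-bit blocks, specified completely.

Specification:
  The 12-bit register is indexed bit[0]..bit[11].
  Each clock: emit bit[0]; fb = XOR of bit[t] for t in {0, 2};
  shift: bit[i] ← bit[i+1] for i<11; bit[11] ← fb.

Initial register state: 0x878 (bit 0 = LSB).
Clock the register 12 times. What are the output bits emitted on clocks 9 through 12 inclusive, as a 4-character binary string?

reg_0 = 0x878
clock 1: out=0, reg = 0x43C
clock 2: out=0, reg = 0xA1E
clock 3: out=0, reg = 0xD0F
clock 4: out=1, reg = 0x687
clock 5: out=1, reg = 0x343
clock 6: out=1, reg = 0x9A1
clock 7: out=1, reg = 0xCD0
clock 8: out=0, reg = 0x668
clock 9: out=0, reg = 0x334
clock 10: out=0, reg = 0x99A
clock 11: out=0, reg = 0x4CD
clock 12: out=1, reg = 0x266

0001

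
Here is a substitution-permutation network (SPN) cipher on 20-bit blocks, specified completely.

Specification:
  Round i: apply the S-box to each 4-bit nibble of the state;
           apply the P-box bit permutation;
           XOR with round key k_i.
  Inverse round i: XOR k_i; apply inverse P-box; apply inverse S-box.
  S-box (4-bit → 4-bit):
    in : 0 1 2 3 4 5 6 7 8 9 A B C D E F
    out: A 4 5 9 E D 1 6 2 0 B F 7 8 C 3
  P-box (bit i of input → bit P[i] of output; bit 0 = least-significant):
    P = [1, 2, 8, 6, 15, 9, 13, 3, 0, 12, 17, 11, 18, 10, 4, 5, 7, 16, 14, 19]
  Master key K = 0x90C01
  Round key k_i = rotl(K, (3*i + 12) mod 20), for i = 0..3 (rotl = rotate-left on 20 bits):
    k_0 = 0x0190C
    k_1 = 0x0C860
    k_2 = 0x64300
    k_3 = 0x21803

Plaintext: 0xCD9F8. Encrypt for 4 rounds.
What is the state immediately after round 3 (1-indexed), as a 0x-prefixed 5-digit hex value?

s_0 = plaintext = 0xCD9F8
s_1 = Round(s_0, k_0) = 0x1DBA8
s_2 = Round(s_1, k_1) = 0x2124D
s_3 = Round(s_2, k_2) = 0x421D9
s_4 = Round(s_3, k_3) = 0xD581B

0x421D9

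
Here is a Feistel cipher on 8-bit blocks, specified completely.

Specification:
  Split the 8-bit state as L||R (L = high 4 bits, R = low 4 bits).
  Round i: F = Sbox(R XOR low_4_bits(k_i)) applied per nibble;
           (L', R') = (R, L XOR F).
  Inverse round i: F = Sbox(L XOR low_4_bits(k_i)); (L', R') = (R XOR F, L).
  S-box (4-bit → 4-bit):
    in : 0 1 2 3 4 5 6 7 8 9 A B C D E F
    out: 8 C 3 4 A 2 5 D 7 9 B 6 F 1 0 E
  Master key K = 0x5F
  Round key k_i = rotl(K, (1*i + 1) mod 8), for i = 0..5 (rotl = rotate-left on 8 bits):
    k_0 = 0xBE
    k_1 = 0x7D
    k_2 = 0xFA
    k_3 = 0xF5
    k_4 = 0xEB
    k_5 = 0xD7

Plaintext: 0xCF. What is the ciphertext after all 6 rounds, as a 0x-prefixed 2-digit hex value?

s_0 = plaintext = 0xCF
s_1 = Round(s_0, k_0) = 0xF0
s_2 = Round(s_1, k_1) = 0x0E
s_3 = Round(s_2, k_2) = 0xEA
s_4 = Round(s_3, k_3) = 0xA0
s_5 = Round(s_4, k_4) = 0x0C
s_6 = Round(s_5, k_5) = 0xC6

0xC6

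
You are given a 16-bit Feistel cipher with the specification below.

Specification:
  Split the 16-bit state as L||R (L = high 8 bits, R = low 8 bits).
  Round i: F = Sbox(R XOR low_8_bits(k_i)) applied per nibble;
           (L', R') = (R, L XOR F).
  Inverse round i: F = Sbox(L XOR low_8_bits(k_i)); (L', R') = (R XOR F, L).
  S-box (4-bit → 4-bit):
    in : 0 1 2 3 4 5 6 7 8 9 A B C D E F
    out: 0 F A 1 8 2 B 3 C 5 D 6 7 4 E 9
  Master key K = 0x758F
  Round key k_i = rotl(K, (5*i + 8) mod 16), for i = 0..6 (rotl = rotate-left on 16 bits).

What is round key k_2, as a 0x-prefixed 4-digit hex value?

K = 0x758F
k_0 = rotl(K, (5*0+8) mod 16) = rotl(K, 8) = 0x8F75
k_1 = rotl(K, (5*1+8) mod 16) = rotl(K, 13) = 0xEEB1
k_2 = rotl(K, (5*2+8) mod 16) = rotl(K, 2) = 0xD63D

0xD63D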